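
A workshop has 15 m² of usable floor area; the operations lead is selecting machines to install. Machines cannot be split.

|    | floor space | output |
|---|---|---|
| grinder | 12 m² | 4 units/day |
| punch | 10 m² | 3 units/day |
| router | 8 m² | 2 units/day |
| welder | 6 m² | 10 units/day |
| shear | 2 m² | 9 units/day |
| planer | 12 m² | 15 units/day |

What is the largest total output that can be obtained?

Take shear and planer: floor space 2 + 12 = 14 ≤ 15, output 9 + 15 = 24.
No other feasible combination does better.

24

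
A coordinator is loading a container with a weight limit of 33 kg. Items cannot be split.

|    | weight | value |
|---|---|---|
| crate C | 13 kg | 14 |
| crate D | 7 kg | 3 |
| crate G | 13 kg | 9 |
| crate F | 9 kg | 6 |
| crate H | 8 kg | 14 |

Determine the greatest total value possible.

Allowing fractional choices, the relaxed optimum would be about 36.3, but items are indivisible.
crate G + crate F + crate H: weight 13 + 9 + 8 = 30 ≤ 33, value 9 + 6 + 14 = 29.
crate C + crate F + crate H: weight 13 + 9 + 8 = 30 ≤ 33, value 14 + 6 + 14 = 34.
crate C + crate D + crate H: weight 13 + 7 + 8 = 28 ≤ 33, value 14 + 3 + 14 = 31.
Best is crate C, crate F, and crate H with total value 34.

34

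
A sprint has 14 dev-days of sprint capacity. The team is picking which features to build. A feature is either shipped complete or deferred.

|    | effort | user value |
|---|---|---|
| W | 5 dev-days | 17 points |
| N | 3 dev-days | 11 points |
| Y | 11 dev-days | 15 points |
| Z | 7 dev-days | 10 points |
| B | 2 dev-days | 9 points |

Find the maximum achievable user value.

37

This is an integer program with binary decision variables.
W + Z + B: effort 5 + 7 + 2 = 14 ≤ 14, user value 17 + 10 + 9 = 36.
W + N + B: effort 5 + 3 + 2 = 10 ≤ 14, user value 17 + 11 + 9 = 37.
Best is W, N, and B with total user value 37.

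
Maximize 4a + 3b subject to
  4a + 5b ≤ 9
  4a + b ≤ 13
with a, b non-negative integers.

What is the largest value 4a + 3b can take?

Relaxing integrality, the LP optimum is 9.00 at (a,b) = (2.25, 0), which is not an integer point.
(a,b)=(2,0): 4·2+5·0=8≤9, 4·2+1·0=8≤13, objective 8.
(a,b)=(1,1): 4·1+5·1=9≤9, 4·1+1·1=5≤13, objective 7.
(a,b)=(1,0): 4·1+5·0=4≤9, 4·1+1·0=4≤13, objective 4.
The best lattice point is (2,0), giving 8.

8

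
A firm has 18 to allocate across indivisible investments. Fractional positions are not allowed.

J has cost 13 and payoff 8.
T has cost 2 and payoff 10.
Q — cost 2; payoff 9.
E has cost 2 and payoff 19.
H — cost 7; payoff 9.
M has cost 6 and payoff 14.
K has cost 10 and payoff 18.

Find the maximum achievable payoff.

56

Take T, Q, E, and K: cost 2 + 2 + 2 + 10 = 16 ≤ 18, payoff 10 + 9 + 19 + 18 = 56.
No other feasible combination does better.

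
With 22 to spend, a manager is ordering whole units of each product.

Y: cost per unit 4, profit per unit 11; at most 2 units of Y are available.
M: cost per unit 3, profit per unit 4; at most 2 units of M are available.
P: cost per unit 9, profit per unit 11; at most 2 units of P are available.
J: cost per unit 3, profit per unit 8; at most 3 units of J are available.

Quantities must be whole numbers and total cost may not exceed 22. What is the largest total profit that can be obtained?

This is a bounded integer knapsack.
Y has the best ratio (11/4); taking only Y gives at most 2×11 = 22 (stopped by the supply cap of 2).
Mixing does better — 2×Y, 1×M, and 3×J: cost 20 ≤ 22, profit 2·11 + 1·4 + 3·8 = 50.

50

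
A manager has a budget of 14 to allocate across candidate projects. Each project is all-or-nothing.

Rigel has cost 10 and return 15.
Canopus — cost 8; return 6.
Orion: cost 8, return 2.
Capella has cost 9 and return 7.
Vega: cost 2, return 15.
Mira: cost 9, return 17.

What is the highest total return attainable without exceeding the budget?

32

This is a 0-1 knapsack instance.
Rigel + Vega: cost 10 + 2 = 12 ≤ 14, return 15 + 15 = 30.
Vega + Mira: cost 2 + 9 = 11 ≤ 14, return 15 + 17 = 32.
Best is Vega and Mira with total return 32.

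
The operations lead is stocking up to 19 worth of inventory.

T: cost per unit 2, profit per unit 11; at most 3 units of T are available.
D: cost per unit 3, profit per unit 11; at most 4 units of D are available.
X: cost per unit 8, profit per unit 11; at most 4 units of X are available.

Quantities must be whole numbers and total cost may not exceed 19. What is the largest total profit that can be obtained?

T has the best ratio (11/2); taking only T gives at most 3×11 = 33 (stopped by the supply cap of 3).
Mixing does better — 3×T and 4×D: cost 18 ≤ 19, profit 3·11 + 4·11 = 77.

77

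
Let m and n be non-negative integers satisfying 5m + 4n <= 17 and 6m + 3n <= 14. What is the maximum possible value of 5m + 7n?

28

(m,n)=(0,4): 5·0+4·4=16≤17, 6·0+3·4=12≤14, objective 28.
(m,n)=(0,3): 5·0+4·3=12≤17, 6·0+3·3=9≤14, objective 21.
The best lattice point is (0,4), giving 28.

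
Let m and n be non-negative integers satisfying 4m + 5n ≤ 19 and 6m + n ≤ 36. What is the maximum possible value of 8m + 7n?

32

The continuous relaxation peaks at (4.75, 0) with value 38.00; rounding to a feasible lattice point costs some objective.
(m,n)=(4,0): 4·4+5·0=16≤19, 6·4+1·0=24≤36, objective 32.
(m,n)=(3,1): 4·3+5·1=17≤19, 6·3+1·1=19≤36, objective 31.
(m,n)=(3,0): 4·3+5·0=12≤19, 6·3+1·0=18≤36, objective 24.
No feasible integer point exceeds 32.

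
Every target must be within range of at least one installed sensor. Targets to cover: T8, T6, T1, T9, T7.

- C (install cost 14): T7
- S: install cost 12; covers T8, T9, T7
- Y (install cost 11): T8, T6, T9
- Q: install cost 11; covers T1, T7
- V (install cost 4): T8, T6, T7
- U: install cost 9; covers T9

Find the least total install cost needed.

22

Choose Y and Q: together they cover T8, T6, T1, T9, T7 — every target.
Total install cost: 11 + 11 = 22.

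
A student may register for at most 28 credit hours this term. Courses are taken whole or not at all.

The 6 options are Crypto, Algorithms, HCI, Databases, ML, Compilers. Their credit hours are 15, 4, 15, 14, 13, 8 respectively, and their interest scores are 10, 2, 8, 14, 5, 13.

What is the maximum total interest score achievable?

Take Algorithms, Databases, and Compilers: credit hours 4 + 14 + 8 = 26 ≤ 28, interest score 2 + 14 + 13 = 29.
No other feasible combination does better.

29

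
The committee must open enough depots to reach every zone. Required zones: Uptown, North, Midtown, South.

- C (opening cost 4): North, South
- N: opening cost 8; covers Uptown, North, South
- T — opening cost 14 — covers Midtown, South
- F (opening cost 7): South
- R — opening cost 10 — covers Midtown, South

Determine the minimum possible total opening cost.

18

The greedy cost-per-new-zone heuristic would pick C, N, and R for 22, but a cheaper cover exists.
Choose N and R: together they cover Uptown, North, Midtown, South — every zone.
Total opening cost: 8 + 10 = 18.
No cover costs less than 18.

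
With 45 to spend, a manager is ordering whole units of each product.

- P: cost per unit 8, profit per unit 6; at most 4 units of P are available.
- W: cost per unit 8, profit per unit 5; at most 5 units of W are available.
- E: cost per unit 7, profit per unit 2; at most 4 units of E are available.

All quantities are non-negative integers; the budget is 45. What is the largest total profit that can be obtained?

29

3×P and 2×W: cost 40 ≤ 45, profit 3·6 + 2·5 = 28.
4×P and 1×W: cost 40 ≤ 45, profit 4·6 + 1·5 = 29.
Best is 29.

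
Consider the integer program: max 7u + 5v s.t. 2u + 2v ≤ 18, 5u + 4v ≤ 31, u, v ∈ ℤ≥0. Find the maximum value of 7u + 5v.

42

(u,v)=(6,0) is feasible, giving 42.
(u,v)=(5,1) is feasible, giving 40.
(u,v)=(5,0) is feasible, giving 35.
The best lattice point is (6,0), giving 42.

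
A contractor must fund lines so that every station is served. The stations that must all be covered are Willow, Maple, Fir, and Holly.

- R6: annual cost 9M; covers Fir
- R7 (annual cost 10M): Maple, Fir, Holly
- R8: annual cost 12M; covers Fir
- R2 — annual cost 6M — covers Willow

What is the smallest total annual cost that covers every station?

16

Choose R7 and R2: together they cover Willow, Maple, Fir, Holly — every station.
Total annual cost: 10 + 6 = 16.
No cover costs less than 16.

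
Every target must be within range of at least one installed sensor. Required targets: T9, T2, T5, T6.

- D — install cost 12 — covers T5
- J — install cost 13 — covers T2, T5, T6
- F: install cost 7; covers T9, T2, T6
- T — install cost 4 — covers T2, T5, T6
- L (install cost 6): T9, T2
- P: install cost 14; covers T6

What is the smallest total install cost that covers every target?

This is an integer covering problem.
Choose T and L: together they cover T9, T2, T5, T6 — every target.
Total install cost: 4 + 6 = 10.
No cover costs less than 10.

10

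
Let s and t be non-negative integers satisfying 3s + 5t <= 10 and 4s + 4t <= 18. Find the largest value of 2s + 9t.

18

(s,t)=(0,2): 3·0+5·2=10≤10, 4·0+4·2=8≤18, objective 18.
(s,t)=(1,1): 3·1+5·1=8≤10, 4·1+4·1=8≤18, objective 11.
(s,t)=(0,1): 3·0+5·1=5≤10, 4·0+4·1=4≤18, objective 9.
The best lattice point is (0,2), giving 18.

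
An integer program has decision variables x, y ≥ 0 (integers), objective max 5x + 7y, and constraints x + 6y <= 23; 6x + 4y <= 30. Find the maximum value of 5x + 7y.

36

(x,y)=(3,3): 1·3+6·3=21≤23, 6·3+4·3=30≤30, objective 36.
(x,y)=(2,3): 1·2+6·3=20≤23, 6·2+4·3=24≤30, objective 31.
(x,y)=(3,2): 1·3+6·2=15≤23, 6·3+4·2=26≤30, objective 29.
(x,y)=(1,3): 1·1+6·3=19≤23, 6·1+4·3=18≤30, objective 26.
No feasible integer point exceeds 36.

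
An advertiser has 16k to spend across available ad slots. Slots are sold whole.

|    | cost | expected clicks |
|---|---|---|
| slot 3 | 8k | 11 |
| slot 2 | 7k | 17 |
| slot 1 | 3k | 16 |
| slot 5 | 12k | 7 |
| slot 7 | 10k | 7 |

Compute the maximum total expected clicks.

33

Treat it as a binary knapsack problem.
Take slot 2 and slot 1: cost 7 + 3 = 10 ≤ 16, expected clicks 17 + 16 = 33.
No other feasible combination does better.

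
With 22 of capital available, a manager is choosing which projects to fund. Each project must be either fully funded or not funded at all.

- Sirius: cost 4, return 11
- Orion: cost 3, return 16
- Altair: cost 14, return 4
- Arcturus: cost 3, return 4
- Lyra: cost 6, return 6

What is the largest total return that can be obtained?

Treat it as a binary knapsack problem.
Allowing fractional choices, the relaxed optimum would be about 38.7, but projects are indivisible.
Sirius + Orion + Arcturus + Lyra: cost 4 + 3 + 3 + 6 = 16 ≤ 22, return 11 + 16 + 4 + 6 = 37.
Sirius + Orion + Lyra: cost 4 + 3 + 6 = 13 ≤ 22, return 11 + 16 + 6 = 33.
Sirius + Orion + Arcturus: cost 4 + 3 + 3 = 10 ≤ 22, return 11 + 16 + 4 = 31.
Best is Sirius, Orion, Arcturus, and Lyra with total return 37.

37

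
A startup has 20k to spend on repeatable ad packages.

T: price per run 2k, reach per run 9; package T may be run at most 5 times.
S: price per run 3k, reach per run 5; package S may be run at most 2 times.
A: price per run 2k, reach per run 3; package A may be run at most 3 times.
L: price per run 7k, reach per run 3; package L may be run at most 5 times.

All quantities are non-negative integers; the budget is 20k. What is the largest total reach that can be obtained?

61

T has the best ratio (9/2); taking only T gives at most 5×9 = 45 (stopped by the supply cap of 5).
Mixing does better — 5×T, 2×S, and 2×A: price 20 ≤ 20, reach 5·9 + 2·5 + 2·3 = 61.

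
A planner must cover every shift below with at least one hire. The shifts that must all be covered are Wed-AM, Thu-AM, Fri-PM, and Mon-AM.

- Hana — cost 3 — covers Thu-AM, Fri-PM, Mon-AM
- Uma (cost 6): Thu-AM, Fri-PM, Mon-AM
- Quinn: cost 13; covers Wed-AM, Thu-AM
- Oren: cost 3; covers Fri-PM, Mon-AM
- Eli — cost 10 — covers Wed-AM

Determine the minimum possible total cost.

13

Choose Hana and Eli: together they cover Wed-AM, Thu-AM, Fri-PM, Mon-AM — every shift.
Total cost: 3 + 10 = 13.
No cover costs less than 13.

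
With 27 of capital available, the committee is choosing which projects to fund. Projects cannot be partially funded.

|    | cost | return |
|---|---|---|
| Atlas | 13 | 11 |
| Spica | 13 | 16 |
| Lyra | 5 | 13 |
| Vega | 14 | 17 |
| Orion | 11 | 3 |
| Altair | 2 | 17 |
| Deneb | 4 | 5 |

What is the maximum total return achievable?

52

Lyra + Vega + Altair + Deneb: cost 5 + 14 + 2 + 4 = 25 ≤ 27, return 13 + 17 + 17 + 5 = 52.
Spica + Lyra + Altair + Deneb: cost 13 + 5 + 2 + 4 = 24 ≤ 27, return 16 + 13 + 17 + 5 = 51.
Best is Lyra, Vega, Altair, and Deneb with total return 52.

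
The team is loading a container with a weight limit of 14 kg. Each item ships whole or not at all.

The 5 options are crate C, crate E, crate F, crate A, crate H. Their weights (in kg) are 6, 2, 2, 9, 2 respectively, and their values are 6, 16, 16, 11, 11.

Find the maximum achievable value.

49

This is a 0-1 knapsack instance.
Take crate C, crate E, crate F, and crate H: weight 6 + 2 + 2 + 2 = 12 ≤ 14, value 6 + 16 + 16 + 11 = 49.
No other feasible combination does better.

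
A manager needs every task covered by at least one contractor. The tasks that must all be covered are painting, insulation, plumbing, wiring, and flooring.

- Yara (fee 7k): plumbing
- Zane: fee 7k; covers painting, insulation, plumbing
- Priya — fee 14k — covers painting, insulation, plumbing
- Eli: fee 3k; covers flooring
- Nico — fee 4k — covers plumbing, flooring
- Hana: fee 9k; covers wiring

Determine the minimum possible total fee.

19

The greedy cost-per-new-task heuristic would pick Nico, Zane, and Hana for 20, but a cheaper cover exists.
Choose Zane, Eli, and Hana: together they cover painting, insulation, plumbing, wiring, flooring — every task.
Total fee: 7 + 3 + 9 = 19.
No cover costs less than 19.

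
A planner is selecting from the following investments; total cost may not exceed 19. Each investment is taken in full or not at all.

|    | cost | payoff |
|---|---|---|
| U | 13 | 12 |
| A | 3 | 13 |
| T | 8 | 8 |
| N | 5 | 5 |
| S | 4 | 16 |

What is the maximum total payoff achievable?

37

Take A, T, and S: cost 3 + 8 + 4 = 15 ≤ 19, payoff 13 + 8 + 16 = 37.
No other feasible combination does better.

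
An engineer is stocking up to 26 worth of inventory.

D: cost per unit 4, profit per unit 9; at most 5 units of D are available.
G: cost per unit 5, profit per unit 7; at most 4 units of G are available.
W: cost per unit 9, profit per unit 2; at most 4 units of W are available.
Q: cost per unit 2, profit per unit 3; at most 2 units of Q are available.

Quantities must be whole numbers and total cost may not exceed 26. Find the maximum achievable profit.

5×D and 2×Q: cost 24 ≤ 26, profit 5·9 + 2·3 = 51.
5×D and 1×G: cost 25 ≤ 26, profit 5·9 + 1·7 = 52.
Best is 52.

52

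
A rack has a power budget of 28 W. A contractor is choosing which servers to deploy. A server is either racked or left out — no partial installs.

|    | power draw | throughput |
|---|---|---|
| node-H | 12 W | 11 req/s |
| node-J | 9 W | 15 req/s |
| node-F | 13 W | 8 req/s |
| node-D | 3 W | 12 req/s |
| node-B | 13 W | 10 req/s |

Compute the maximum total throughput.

Allowing fractional choices, the relaxed optimum would be about 41.1, but servers are indivisible.
node-H + node-J + node-D: power draw 12 + 9 + 3 = 24 ≤ 28, throughput 11 + 15 + 12 = 38.
node-J + node-F + node-D: power draw 9 + 13 + 3 = 25 ≤ 28, throughput 15 + 8 + 12 = 35.
node-J + node-D + node-B: power draw 9 + 3 + 13 = 25 ≤ 28, throughput 15 + 12 + 10 = 37.
Best is node-H, node-J, and node-D with total throughput 38.

38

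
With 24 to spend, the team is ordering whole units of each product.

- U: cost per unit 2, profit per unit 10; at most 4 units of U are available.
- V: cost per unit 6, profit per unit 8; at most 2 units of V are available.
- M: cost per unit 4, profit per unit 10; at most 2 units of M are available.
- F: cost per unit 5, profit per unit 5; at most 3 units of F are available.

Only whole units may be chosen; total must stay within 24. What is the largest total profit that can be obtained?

68

Take 4×U, 1×V, and 2×M: cost 22 ≤ 24, profit 4·10 + 1·8 + 2·10 = 68.
U has the best ratio (10/2) and is taken to its limit of 4; remaining capacity is filled optimally with the others.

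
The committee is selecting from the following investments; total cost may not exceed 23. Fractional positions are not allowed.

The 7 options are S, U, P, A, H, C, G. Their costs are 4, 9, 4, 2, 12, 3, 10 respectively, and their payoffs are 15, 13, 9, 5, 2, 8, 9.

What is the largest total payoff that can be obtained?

This is an integer program with binary decision variables.
Allowing fractional choices, the relaxed optimum would be about 50.9, but investments are indivisible.
S + P + A + C + G: cost 4 + 4 + 2 + 3 + 10 = 23 ≤ 23, payoff 15 + 9 + 5 + 8 + 9 = 46.
S + U + P + A + C: cost 4 + 9 + 4 + 2 + 3 = 22 ≤ 23, payoff 15 + 13 + 9 + 5 + 8 = 50.
Best is S, U, P, A, and C with total payoff 50.

50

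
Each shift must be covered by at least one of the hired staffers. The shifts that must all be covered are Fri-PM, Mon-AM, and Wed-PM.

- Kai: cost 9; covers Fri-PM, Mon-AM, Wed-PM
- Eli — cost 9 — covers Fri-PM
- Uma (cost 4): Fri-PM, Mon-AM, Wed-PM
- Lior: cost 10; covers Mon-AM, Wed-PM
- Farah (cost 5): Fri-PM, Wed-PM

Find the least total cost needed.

4

Uma alone covers Fri-PM, Mon-AM, Wed-PM — every shift.
Total cost: 4.
No cover costs less than 4.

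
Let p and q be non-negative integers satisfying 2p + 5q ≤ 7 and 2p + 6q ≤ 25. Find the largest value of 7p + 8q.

21

Relaxing integrality, the LP optimum is 24.50 at (p,q) = (3.5, 0), which is not an integer point.
(p,q)=(3,0): 2·3+5·0=6≤7, 2·3+6·0=6≤25, objective 21.
(p,q)=(2,0): 2·2+5·0=4≤7, 2·2+6·0=4≤25, objective 14.
The best lattice point is (3,0), giving 21.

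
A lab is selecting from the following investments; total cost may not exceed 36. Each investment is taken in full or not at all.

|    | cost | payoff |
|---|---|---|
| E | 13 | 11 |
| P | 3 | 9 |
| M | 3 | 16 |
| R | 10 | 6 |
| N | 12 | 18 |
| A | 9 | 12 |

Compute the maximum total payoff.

55

P + M + N + A: cost 3 + 3 + 12 + 9 = 27 ≤ 36, payoff 9 + 16 + 18 + 12 = 55.
E + P + M + N: cost 13 + 3 + 3 + 12 = 31 ≤ 36, payoff 11 + 9 + 16 + 18 = 54.
Best is P, M, N, and A with total payoff 55.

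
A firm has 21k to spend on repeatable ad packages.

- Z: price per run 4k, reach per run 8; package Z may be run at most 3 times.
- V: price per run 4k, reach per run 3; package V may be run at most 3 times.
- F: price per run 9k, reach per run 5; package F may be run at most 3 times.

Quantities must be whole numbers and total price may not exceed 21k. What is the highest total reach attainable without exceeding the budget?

This is a bounded integer knapsack.
3×Z and 1×F: price 21 ≤ 21, reach 3·8 + 1·5 = 29.
3×Z and 2×V: price 20 ≤ 21, reach 3·8 + 2·3 = 30.
Best is 30.

30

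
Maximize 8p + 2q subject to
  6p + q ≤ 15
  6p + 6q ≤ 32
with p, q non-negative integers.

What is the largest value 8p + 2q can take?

The continuous relaxation peaks at (1.93, 3.4) with value 22.27; rounding to a feasible lattice point costs some objective.
(p,q)=(2,3): 6·2+1·3=15≤15, 6·2+6·3=30≤32, objective 22.
(p,q)=(2,2): 6·2+1·2=14≤15, 6·2+6·2=24≤32, objective 20.
(p,q)=(1,4): 6·1+1·4=10≤15, 6·1+6·4=30≤32, objective 16.
Maximum is 22 at (p,q)=(2,3).

22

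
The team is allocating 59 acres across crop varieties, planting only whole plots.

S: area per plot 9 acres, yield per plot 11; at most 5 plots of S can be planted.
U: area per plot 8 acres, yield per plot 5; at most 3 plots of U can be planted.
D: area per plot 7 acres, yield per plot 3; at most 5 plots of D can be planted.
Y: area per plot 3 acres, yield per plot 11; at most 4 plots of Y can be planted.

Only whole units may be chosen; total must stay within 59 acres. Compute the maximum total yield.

99

This is a bounded integer knapsack.
Take 5×S and 4×Y: area 57 ≤ 59, yield 5·11 + 4·11 = 99.
Y has the best ratio (11/3) and is taken to its limit of 4; remaining capacity is filled optimally with the others.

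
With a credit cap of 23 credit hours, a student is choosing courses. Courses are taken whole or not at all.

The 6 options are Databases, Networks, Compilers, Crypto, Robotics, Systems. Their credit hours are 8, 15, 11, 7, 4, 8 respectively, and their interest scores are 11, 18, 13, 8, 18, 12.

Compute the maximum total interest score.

43

Take Compilers, Robotics, and Systems: credit hours 11 + 4 + 8 = 23 ≤ 23, interest score 13 + 18 + 12 = 43.
No other feasible combination does better.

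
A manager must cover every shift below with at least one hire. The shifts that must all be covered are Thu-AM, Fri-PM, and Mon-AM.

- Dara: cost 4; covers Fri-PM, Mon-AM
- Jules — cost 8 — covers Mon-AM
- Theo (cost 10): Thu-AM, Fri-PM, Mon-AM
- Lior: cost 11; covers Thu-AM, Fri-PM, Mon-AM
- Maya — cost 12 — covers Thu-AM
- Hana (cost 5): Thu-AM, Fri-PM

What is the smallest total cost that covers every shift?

9

Choose Dara and Hana: together they cover Thu-AM, Fri-PM, Mon-AM — every shift.
Total cost: 4 + 5 = 9.
No cover costs less than 9.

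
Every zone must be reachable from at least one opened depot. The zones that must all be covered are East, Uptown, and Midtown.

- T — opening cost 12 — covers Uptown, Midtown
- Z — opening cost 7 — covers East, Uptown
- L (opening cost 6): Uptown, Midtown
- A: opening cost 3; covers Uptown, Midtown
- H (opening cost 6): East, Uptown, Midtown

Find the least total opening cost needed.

H alone covers East, Uptown, Midtown — every zone.
Total opening cost: 6.

6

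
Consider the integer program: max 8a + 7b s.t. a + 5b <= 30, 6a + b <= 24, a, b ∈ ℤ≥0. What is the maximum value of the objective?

59

The continuous relaxation peaks at (3.1, 5.38) with value 62.48; rounding to a feasible lattice point costs some objective.
(a,b)=(3,5): 1·3+5·5=28≤30, 6·3+1·5=23≤24, objective 59.
(a,b)=(3,4): 1·3+5·4=23≤30, 6·3+1·4=22≤24, objective 52.
(a,b)=(2,5): 1·2+5·5=27≤30, 6·2+1·5=17≤24, objective 51.
No feasible integer point exceeds 59.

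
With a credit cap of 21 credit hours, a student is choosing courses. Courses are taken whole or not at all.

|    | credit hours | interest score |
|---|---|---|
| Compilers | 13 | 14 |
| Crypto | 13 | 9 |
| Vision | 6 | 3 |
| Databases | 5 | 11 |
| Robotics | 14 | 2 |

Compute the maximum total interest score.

25

This is a 0-1 knapsack instance.
Compilers + Databases: credit hours 13 + 5 = 18 ≤ 21, interest score 14 + 11 = 25.
Crypto + Databases: credit hours 13 + 5 = 18 ≤ 21, interest score 9 + 11 = 20.
Compilers + Vision: credit hours 13 + 6 = 19 ≤ 21, interest score 14 + 3 = 17.
Best is Compilers and Databases with total interest score 25.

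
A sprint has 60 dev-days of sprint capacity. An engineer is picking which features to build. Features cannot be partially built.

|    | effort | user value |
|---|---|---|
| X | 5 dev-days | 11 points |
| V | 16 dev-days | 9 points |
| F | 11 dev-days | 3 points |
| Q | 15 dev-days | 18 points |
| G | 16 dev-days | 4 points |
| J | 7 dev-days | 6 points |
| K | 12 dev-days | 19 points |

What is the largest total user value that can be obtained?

63

X + V + F + Q + K: effort 5 + 16 + 11 + 15 + 12 = 59 ≤ 60, user value 11 + 9 + 3 + 18 + 19 = 60.
X + V + Q + J + K: effort 5 + 16 + 15 + 7 + 12 = 55 ≤ 60, user value 11 + 9 + 18 + 6 + 19 = 63.
Best is X, V, Q, J, and K with total user value 63.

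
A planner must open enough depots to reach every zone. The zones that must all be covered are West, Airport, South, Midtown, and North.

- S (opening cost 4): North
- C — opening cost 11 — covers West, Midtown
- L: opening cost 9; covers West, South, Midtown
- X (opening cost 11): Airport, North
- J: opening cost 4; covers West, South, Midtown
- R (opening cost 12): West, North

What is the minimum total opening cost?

The greedy cost-per-new-zone heuristic would pick J, S, and X for 19, but a cheaper cover exists.
Choose X and J: together they cover West, Airport, South, Midtown, North — every zone.
Total opening cost: 11 + 4 = 15.
No cover costs less than 15.

15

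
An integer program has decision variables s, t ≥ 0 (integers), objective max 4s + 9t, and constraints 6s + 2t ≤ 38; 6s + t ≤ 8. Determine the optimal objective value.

(s,t)=(0,8): 6·0+2·8=16≤38, 6·0+1·8=8≤8, objective 72.
(s,t)=(0,7): 6·0+2·7=14≤38, 6·0+1·7=7≤8, objective 63.
The best lattice point is (0,8), giving 72.

72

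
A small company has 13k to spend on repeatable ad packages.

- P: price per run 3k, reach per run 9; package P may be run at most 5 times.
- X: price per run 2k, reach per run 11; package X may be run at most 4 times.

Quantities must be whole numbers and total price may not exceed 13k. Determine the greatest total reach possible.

1×P and 4×X: price 11 ≤ 13, reach 1·9 + 4·11 = 53.
2×P and 3×X: price 12 ≤ 13, reach 2·9 + 3·11 = 51.
Best is 53.

53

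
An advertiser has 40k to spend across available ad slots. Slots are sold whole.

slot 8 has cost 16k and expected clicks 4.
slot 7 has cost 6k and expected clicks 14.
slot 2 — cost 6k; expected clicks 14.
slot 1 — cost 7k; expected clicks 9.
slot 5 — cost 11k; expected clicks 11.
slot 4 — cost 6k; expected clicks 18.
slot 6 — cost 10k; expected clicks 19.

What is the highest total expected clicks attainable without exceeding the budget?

This is a 0-1 knapsack instance.
slot 7 + slot 2 + slot 5 + slot 4 + slot 6: cost 6 + 6 + 11 + 6 + 10 = 39 ≤ 40, expected clicks 14 + 14 + 11 + 18 + 19 = 76.
slot 7 + slot 2 + slot 1 + slot 4 + slot 6: cost 6 + 6 + 7 + 6 + 10 = 35 ≤ 40, expected clicks 14 + 14 + 9 + 18 + 19 = 74.
slot 7 + slot 1 + slot 5 + slot 4 + slot 6: cost 6 + 7 + 11 + 6 + 10 = 40 ≤ 40, expected clicks 14 + 9 + 11 + 18 + 19 = 71.
Best is slot 7, slot 2, slot 5, slot 4, and slot 6 with total expected clicks 76.

76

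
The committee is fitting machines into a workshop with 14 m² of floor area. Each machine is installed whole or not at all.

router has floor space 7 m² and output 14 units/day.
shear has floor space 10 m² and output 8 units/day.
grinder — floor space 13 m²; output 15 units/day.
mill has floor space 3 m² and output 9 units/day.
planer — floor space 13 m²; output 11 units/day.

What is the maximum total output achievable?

23

router + mill: floor space 7 + 3 = 10 ≤ 14, output 14 + 9 = 23.
shear + mill: floor space 10 + 3 = 13 ≤ 14, output 8 + 9 = 17.
Best is router and mill with total output 23.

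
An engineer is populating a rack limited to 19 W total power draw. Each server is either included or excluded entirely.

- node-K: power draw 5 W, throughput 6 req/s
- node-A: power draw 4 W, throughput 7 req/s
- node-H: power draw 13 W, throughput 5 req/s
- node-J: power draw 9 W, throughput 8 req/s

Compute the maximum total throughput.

21

Allowing fractional choices, the relaxed optimum would be about 21.4, but servers are indivisible.
node-K + node-A + node-J: power draw 5 + 4 + 9 = 18 ≤ 19, throughput 6 + 7 + 8 = 21.
node-A + node-J: power draw 4 + 9 = 13 ≤ 19, throughput 7 + 8 = 15.
node-K + node-J: power draw 5 + 9 = 14 ≤ 19, throughput 6 + 8 = 14.
Best is node-K, node-A, and node-J with total throughput 21.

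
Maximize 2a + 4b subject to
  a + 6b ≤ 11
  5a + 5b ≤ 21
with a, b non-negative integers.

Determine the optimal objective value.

10

Relaxing integrality, the LP optimum is 11.12 at (a,b) = (2.84, 1.36), which is not an integer point.
(a,b)=(3,1): 1·3+6·1=9≤11, 5·3+5·1=20≤21, objective 10.
(a,b)=(4,0): 1·4+6·0=4≤11, 5·4+5·0=20≤21, objective 8.
(a,b)=(2,1): 1·2+6·1=8≤11, 5·2+5·1=15≤21, objective 8.
The best lattice point is (3,1), giving 10.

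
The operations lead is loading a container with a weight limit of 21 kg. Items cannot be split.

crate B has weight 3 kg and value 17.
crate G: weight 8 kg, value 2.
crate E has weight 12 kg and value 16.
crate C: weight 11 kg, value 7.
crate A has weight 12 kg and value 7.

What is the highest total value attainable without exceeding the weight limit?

33

Take crate B and crate E: weight 3 + 12 = 15 ≤ 21, value 17 + 16 = 33.
No other feasible combination does better.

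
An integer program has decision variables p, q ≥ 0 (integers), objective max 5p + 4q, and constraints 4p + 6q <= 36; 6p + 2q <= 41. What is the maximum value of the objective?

38

Relaxing integrality, the LP optimum is 38.50 at (p,q) = (6.21, 1.86), which is not an integer point.
(p,q)=(6,2) is feasible, giving 38.
(p,q)=(6,1) is feasible, giving 34.
(p,q)=(5,2) is feasible, giving 33.
The best lattice point is (6,2), giving 38.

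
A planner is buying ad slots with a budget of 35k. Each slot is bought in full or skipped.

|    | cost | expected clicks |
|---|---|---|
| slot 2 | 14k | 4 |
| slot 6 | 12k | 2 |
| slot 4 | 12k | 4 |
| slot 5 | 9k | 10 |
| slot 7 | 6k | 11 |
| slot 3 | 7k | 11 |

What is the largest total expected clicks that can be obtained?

36

Take slot 4, slot 5, slot 7, and slot 3: cost 12 + 9 + 6 + 7 = 34 ≤ 35, expected clicks 4 + 10 + 11 + 11 = 36.
No other feasible combination does better.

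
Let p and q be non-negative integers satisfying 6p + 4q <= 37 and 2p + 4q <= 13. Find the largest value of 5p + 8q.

(p,q)=(6,0): 6·6+4·0=36≤37, 2·6+4·0=12≤13, objective 30.
(p,q)=(5,0): 6·5+4·0=30≤37, 2·5+4·0=10≤13, objective 25.
The best lattice point is (6,0), giving 30.

30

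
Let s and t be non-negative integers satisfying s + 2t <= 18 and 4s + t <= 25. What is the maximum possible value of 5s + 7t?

The continuous relaxation peaks at (4.57, 6.71) with value 69.86; rounding to a feasible lattice point costs some objective.
(s,t)=(4,7): 1·4+2·7=18≤18, 4·4+1·7=23≤25, objective 69.
(s,t)=(3,7): 1·3+2·7=17≤18, 4·3+1·7=19≤25, objective 64.
(s,t)=(4,6): 1·4+2·6=16≤18, 4·4+1·6=22≤25, objective 62.
No feasible integer point exceeds 69.

69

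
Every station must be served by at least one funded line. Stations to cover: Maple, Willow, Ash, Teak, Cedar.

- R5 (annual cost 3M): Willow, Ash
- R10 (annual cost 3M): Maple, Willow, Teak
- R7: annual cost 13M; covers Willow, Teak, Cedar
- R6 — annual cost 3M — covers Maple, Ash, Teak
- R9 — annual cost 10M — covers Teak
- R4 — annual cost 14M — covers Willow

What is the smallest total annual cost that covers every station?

16

The greedy cost-per-new-station heuristic would pick R10, R5, and R7 for 19, but a cheaper cover exists.
Choose R7 and R6: together they cover Maple, Willow, Ash, Teak, Cedar — every station.
Total annual cost: 13 + 3 = 16.
No cover costs less than 16.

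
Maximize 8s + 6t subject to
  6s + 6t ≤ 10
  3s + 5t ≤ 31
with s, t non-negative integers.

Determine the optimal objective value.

8

(s,t)=(1,0) is feasible, giving 8.
(s,t)=(0,1) is feasible, giving 6.
(s,t)=(0,0) is feasible, giving 0.
The best lattice point is (1,0), giving 8.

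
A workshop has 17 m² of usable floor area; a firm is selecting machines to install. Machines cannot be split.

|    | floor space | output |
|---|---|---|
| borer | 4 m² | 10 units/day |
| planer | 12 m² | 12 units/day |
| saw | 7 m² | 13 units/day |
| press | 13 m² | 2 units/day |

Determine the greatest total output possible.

23

Take borer and saw: floor space 4 + 7 = 11 ≤ 17, output 10 + 13 = 23.
No other feasible combination does better.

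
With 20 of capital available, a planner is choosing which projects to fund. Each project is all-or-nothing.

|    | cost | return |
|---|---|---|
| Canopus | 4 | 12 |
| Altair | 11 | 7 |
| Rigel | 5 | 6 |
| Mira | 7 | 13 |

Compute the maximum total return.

31

Allowing fractional choices, the relaxed optimum would be about 33.5, but projects are indivisible.
Canopus + Mira: cost 4 + 7 = 11 ≤ 20, return 12 + 13 = 25.
Canopus + Altair + Rigel: cost 4 + 11 + 5 = 20 ≤ 20, return 12 + 7 + 6 = 25.
Canopus + Rigel + Mira: cost 4 + 5 + 7 = 16 ≤ 20, return 12 + 6 + 13 = 31.
Best is Canopus, Rigel, and Mira with total return 31.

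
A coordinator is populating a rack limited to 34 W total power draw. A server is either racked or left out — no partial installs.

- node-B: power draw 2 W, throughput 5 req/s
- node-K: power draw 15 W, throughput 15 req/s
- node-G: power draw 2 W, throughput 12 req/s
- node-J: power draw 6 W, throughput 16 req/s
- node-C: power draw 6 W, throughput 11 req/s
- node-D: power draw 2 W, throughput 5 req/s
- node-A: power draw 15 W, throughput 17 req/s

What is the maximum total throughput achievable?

66

This is a 0-1 knapsack instance.
Allowing fractional choices, the relaxed optimum would be about 67.0, but servers are indivisible.
node-B + node-G + node-J + node-C + node-D + node-A: power draw 2 + 2 + 6 + 6 + 2 + 15 = 33 ≤ 34, throughput 5 + 12 + 16 + 11 + 5 + 17 = 66.
node-B + node-K + node-G + node-J + node-C + node-D: power draw 2 + 15 + 2 + 6 + 6 + 2 = 33 ≤ 34, throughput 5 + 15 + 12 + 16 + 11 + 5 = 64.
node-B + node-G + node-J + node-C + node-A: power draw 2 + 2 + 6 + 6 + 15 = 31 ≤ 34, throughput 5 + 12 + 16 + 11 + 17 = 61.
Best is node-B, node-G, node-J, node-C, node-D, and node-A with total throughput 66.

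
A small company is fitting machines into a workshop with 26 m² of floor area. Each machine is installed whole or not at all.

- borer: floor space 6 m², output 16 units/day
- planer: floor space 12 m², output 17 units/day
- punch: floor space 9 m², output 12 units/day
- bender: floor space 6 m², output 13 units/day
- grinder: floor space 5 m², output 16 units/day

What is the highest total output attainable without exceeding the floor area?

Allowing fractional choices, the relaxed optimum would be about 57.8, but machines are indivisible.
borer + punch + bender + grinder: floor space 6 + 9 + 6 + 5 = 26 ≤ 26, output 16 + 12 + 13 + 16 = 57.
borer + planer + grinder: floor space 6 + 12 + 5 = 23 ≤ 26, output 16 + 17 + 16 = 49.
Best is borer, punch, bender, and grinder with total output 57.

57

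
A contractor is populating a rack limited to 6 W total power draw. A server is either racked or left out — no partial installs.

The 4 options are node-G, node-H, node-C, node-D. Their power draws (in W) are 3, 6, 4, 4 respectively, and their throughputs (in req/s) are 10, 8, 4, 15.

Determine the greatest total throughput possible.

15

node-G: power draw 3 ≤ 6, throughput 10.
node-H: power draw 6 ≤ 6, throughput 8.
node-D: power draw 4 ≤ 6, throughput 15.
Best is node-D with total throughput 15.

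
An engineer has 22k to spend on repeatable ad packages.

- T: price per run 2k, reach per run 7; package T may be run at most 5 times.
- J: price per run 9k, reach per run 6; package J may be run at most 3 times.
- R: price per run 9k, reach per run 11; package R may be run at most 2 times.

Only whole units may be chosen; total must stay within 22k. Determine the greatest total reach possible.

This is a bounded integer knapsack.
T has the best ratio (7/2); taking only T gives at most 5×7 = 35 (stopped by the supply cap of 5).
Mixing does better — 5×T and 1×R: price 19 ≤ 22, reach 5·7 + 1·11 = 46.

46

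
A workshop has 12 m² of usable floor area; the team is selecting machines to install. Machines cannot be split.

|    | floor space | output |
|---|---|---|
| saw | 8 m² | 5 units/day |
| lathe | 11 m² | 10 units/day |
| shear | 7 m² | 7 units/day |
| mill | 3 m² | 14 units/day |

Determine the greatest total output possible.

Allowing fractional choices, the relaxed optimum would be about 22.8, but machines are indivisible.
mill: floor space 3 ≤ 12, output 14.
shear + mill: floor space 7 + 3 = 10 ≤ 12, output 7 + 14 = 21.
saw + mill: floor space 8 + 3 = 11 ≤ 12, output 5 + 14 = 19.
Best is shear and mill with total output 21.

21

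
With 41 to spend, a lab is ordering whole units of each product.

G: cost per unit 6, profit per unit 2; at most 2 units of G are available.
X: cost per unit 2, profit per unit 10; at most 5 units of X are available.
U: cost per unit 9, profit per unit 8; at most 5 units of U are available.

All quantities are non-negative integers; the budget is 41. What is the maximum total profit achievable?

74

This is a bounded integer knapsack.
5×X and 3×U: cost 37 ≤ 41, profit 5·10 + 3·8 = 74.
2×G, 5×X, and 2×U: cost 40 ≤ 41, profit 2·2 + 5·10 + 2·8 = 70.
Best is 74.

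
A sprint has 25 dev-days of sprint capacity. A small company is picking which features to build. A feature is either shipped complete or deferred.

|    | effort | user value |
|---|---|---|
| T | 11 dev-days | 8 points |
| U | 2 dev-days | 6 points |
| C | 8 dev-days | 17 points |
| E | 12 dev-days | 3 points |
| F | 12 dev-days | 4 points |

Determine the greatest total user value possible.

31

U + C + F: effort 2 + 8 + 12 = 22 ≤ 25, user value 6 + 17 + 4 = 27.
U + C + E: effort 2 + 8 + 12 = 22 ≤ 25, user value 6 + 17 + 3 = 26.
T + U + C: effort 11 + 2 + 8 = 21 ≤ 25, user value 8 + 6 + 17 = 31.
Best is T, U, and C with total user value 31.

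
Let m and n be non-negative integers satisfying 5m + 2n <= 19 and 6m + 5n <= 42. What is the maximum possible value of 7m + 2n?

The continuous relaxation peaks at (3.8, 0) with value 26.60; rounding to a feasible lattice point costs some objective.
(m,n)=(3,2): 5·3+2·2=19≤19, 6·3+5·2=28≤42, objective 25.
(m,n)=(3,1): 5·3+2·1=17≤19, 6·3+5·1=23≤42, objective 23.
(m,n)=(3,0): 5·3+2·0=15≤19, 6·3+5·0=18≤42, objective 21.
Maximum is 25 at (m,n)=(3,2).

25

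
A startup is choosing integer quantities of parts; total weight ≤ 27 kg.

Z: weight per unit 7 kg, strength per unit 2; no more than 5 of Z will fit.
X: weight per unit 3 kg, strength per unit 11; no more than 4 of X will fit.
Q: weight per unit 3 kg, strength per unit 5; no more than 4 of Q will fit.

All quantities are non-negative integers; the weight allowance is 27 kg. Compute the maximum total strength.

64

This is a bounded integer knapsack.
X has the best ratio (11/3); taking only X gives at most 4×11 = 44 (stopped by the supply cap of 4).
Mixing does better — 4×X and 4×Q: weight 24 ≤ 27, strength 4·11 + 4·5 = 64.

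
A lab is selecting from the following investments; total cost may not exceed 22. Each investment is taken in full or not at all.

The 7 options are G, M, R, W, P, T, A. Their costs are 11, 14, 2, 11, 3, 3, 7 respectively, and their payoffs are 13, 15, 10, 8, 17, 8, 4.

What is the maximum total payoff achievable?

50

Take M, R, P, and T: cost 14 + 2 + 3 + 3 = 22 ≤ 22, payoff 15 + 10 + 17 + 8 = 50.
No other feasible combination does better.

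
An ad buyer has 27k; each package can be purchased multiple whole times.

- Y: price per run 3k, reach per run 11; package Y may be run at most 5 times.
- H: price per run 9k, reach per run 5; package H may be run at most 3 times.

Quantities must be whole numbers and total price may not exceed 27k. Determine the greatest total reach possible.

Y has the best ratio (11/3); taking only Y gives at most 5×11 = 55 (stopped by the supply cap of 5).
Mixing does better — 5×Y and 1×H: price 24 ≤ 27, reach 5·11 + 1·5 = 60.

60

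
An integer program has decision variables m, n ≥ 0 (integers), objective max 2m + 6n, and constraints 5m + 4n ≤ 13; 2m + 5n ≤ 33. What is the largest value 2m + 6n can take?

18

Relaxing integrality, the LP optimum is 19.50 at (m,n) = (0, 3.25), which is not an integer point.
(m,n)=(0,3): 5·0+4·3=12≤13, 2·0+5·3=15≤33, objective 18.
(m,n)=(1,2): 5·1+4·2=13≤13, 2·1+5·2=12≤33, objective 14.
(m,n)=(0,2): 5·0+4·2=8≤13, 2·0+5·2=10≤33, objective 12.
Maximum is 18 at (m,n)=(0,3).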